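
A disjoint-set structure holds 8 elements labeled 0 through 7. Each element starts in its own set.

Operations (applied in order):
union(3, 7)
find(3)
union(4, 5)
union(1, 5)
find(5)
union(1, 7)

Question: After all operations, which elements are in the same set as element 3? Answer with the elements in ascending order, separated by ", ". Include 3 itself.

Step 1: union(3, 7) -> merged; set of 3 now {3, 7}
Step 2: find(3) -> no change; set of 3 is {3, 7}
Step 3: union(4, 5) -> merged; set of 4 now {4, 5}
Step 4: union(1, 5) -> merged; set of 1 now {1, 4, 5}
Step 5: find(5) -> no change; set of 5 is {1, 4, 5}
Step 6: union(1, 7) -> merged; set of 1 now {1, 3, 4, 5, 7}
Component of 3: {1, 3, 4, 5, 7}

Answer: 1, 3, 4, 5, 7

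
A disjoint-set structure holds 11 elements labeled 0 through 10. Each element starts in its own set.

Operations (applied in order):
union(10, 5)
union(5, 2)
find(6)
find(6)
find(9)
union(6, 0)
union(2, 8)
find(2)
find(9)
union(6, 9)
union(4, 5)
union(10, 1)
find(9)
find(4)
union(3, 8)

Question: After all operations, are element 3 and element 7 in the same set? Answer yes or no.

Step 1: union(10, 5) -> merged; set of 10 now {5, 10}
Step 2: union(5, 2) -> merged; set of 5 now {2, 5, 10}
Step 3: find(6) -> no change; set of 6 is {6}
Step 4: find(6) -> no change; set of 6 is {6}
Step 5: find(9) -> no change; set of 9 is {9}
Step 6: union(6, 0) -> merged; set of 6 now {0, 6}
Step 7: union(2, 8) -> merged; set of 2 now {2, 5, 8, 10}
Step 8: find(2) -> no change; set of 2 is {2, 5, 8, 10}
Step 9: find(9) -> no change; set of 9 is {9}
Step 10: union(6, 9) -> merged; set of 6 now {0, 6, 9}
Step 11: union(4, 5) -> merged; set of 4 now {2, 4, 5, 8, 10}
Step 12: union(10, 1) -> merged; set of 10 now {1, 2, 4, 5, 8, 10}
Step 13: find(9) -> no change; set of 9 is {0, 6, 9}
Step 14: find(4) -> no change; set of 4 is {1, 2, 4, 5, 8, 10}
Step 15: union(3, 8) -> merged; set of 3 now {1, 2, 3, 4, 5, 8, 10}
Set of 3: {1, 2, 3, 4, 5, 8, 10}; 7 is not a member.

Answer: no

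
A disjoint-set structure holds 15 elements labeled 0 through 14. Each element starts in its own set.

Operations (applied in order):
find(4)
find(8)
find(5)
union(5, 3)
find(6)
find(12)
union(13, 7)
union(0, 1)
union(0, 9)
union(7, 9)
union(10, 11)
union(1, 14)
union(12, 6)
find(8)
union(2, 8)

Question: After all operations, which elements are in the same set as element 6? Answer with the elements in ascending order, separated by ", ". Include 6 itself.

Answer: 6, 12

Derivation:
Step 1: find(4) -> no change; set of 4 is {4}
Step 2: find(8) -> no change; set of 8 is {8}
Step 3: find(5) -> no change; set of 5 is {5}
Step 4: union(5, 3) -> merged; set of 5 now {3, 5}
Step 5: find(6) -> no change; set of 6 is {6}
Step 6: find(12) -> no change; set of 12 is {12}
Step 7: union(13, 7) -> merged; set of 13 now {7, 13}
Step 8: union(0, 1) -> merged; set of 0 now {0, 1}
Step 9: union(0, 9) -> merged; set of 0 now {0, 1, 9}
Step 10: union(7, 9) -> merged; set of 7 now {0, 1, 7, 9, 13}
Step 11: union(10, 11) -> merged; set of 10 now {10, 11}
Step 12: union(1, 14) -> merged; set of 1 now {0, 1, 7, 9, 13, 14}
Step 13: union(12, 6) -> merged; set of 12 now {6, 12}
Step 14: find(8) -> no change; set of 8 is {8}
Step 15: union(2, 8) -> merged; set of 2 now {2, 8}
Component of 6: {6, 12}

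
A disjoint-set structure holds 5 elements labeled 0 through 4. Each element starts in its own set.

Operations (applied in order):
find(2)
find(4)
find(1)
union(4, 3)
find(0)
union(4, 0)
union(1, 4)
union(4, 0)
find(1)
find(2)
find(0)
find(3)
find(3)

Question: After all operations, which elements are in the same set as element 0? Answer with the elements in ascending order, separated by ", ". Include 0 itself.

Answer: 0, 1, 3, 4

Derivation:
Step 1: find(2) -> no change; set of 2 is {2}
Step 2: find(4) -> no change; set of 4 is {4}
Step 3: find(1) -> no change; set of 1 is {1}
Step 4: union(4, 3) -> merged; set of 4 now {3, 4}
Step 5: find(0) -> no change; set of 0 is {0}
Step 6: union(4, 0) -> merged; set of 4 now {0, 3, 4}
Step 7: union(1, 4) -> merged; set of 1 now {0, 1, 3, 4}
Step 8: union(4, 0) -> already same set; set of 4 now {0, 1, 3, 4}
Step 9: find(1) -> no change; set of 1 is {0, 1, 3, 4}
Step 10: find(2) -> no change; set of 2 is {2}
Step 11: find(0) -> no change; set of 0 is {0, 1, 3, 4}
Step 12: find(3) -> no change; set of 3 is {0, 1, 3, 4}
Step 13: find(3) -> no change; set of 3 is {0, 1, 3, 4}
Component of 0: {0, 1, 3, 4}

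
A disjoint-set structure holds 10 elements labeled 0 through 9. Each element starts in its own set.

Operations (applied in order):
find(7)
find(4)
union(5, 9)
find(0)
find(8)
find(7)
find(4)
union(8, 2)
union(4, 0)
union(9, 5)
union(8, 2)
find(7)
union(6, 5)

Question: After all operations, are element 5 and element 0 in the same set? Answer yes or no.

Answer: no

Derivation:
Step 1: find(7) -> no change; set of 7 is {7}
Step 2: find(4) -> no change; set of 4 is {4}
Step 3: union(5, 9) -> merged; set of 5 now {5, 9}
Step 4: find(0) -> no change; set of 0 is {0}
Step 5: find(8) -> no change; set of 8 is {8}
Step 6: find(7) -> no change; set of 7 is {7}
Step 7: find(4) -> no change; set of 4 is {4}
Step 8: union(8, 2) -> merged; set of 8 now {2, 8}
Step 9: union(4, 0) -> merged; set of 4 now {0, 4}
Step 10: union(9, 5) -> already same set; set of 9 now {5, 9}
Step 11: union(8, 2) -> already same set; set of 8 now {2, 8}
Step 12: find(7) -> no change; set of 7 is {7}
Step 13: union(6, 5) -> merged; set of 6 now {5, 6, 9}
Set of 5: {5, 6, 9}; 0 is not a member.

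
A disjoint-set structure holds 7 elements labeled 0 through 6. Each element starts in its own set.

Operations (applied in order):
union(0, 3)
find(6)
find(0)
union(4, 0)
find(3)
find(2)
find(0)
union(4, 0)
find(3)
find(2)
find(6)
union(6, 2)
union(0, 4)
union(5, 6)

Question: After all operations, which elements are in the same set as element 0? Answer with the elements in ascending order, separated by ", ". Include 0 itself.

Answer: 0, 3, 4

Derivation:
Step 1: union(0, 3) -> merged; set of 0 now {0, 3}
Step 2: find(6) -> no change; set of 6 is {6}
Step 3: find(0) -> no change; set of 0 is {0, 3}
Step 4: union(4, 0) -> merged; set of 4 now {0, 3, 4}
Step 5: find(3) -> no change; set of 3 is {0, 3, 4}
Step 6: find(2) -> no change; set of 2 is {2}
Step 7: find(0) -> no change; set of 0 is {0, 3, 4}
Step 8: union(4, 0) -> already same set; set of 4 now {0, 3, 4}
Step 9: find(3) -> no change; set of 3 is {0, 3, 4}
Step 10: find(2) -> no change; set of 2 is {2}
Step 11: find(6) -> no change; set of 6 is {6}
Step 12: union(6, 2) -> merged; set of 6 now {2, 6}
Step 13: union(0, 4) -> already same set; set of 0 now {0, 3, 4}
Step 14: union(5, 6) -> merged; set of 5 now {2, 5, 6}
Component of 0: {0, 3, 4}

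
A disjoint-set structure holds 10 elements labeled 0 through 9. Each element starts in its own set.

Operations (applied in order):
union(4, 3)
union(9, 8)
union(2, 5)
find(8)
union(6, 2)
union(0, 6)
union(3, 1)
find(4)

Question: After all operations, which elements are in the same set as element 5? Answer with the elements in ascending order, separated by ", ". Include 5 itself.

Answer: 0, 2, 5, 6

Derivation:
Step 1: union(4, 3) -> merged; set of 4 now {3, 4}
Step 2: union(9, 8) -> merged; set of 9 now {8, 9}
Step 3: union(2, 5) -> merged; set of 2 now {2, 5}
Step 4: find(8) -> no change; set of 8 is {8, 9}
Step 5: union(6, 2) -> merged; set of 6 now {2, 5, 6}
Step 6: union(0, 6) -> merged; set of 0 now {0, 2, 5, 6}
Step 7: union(3, 1) -> merged; set of 3 now {1, 3, 4}
Step 8: find(4) -> no change; set of 4 is {1, 3, 4}
Component of 5: {0, 2, 5, 6}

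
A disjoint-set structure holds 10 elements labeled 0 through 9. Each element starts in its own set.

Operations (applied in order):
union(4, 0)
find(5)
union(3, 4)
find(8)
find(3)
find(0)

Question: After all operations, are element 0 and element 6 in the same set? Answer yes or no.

Step 1: union(4, 0) -> merged; set of 4 now {0, 4}
Step 2: find(5) -> no change; set of 5 is {5}
Step 3: union(3, 4) -> merged; set of 3 now {0, 3, 4}
Step 4: find(8) -> no change; set of 8 is {8}
Step 5: find(3) -> no change; set of 3 is {0, 3, 4}
Step 6: find(0) -> no change; set of 0 is {0, 3, 4}
Set of 0: {0, 3, 4}; 6 is not a member.

Answer: no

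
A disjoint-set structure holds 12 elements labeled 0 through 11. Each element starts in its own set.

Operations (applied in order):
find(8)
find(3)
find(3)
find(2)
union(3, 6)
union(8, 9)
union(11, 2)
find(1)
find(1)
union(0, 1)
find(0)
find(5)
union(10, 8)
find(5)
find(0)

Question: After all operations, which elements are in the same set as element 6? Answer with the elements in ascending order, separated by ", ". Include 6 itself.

Answer: 3, 6

Derivation:
Step 1: find(8) -> no change; set of 8 is {8}
Step 2: find(3) -> no change; set of 3 is {3}
Step 3: find(3) -> no change; set of 3 is {3}
Step 4: find(2) -> no change; set of 2 is {2}
Step 5: union(3, 6) -> merged; set of 3 now {3, 6}
Step 6: union(8, 9) -> merged; set of 8 now {8, 9}
Step 7: union(11, 2) -> merged; set of 11 now {2, 11}
Step 8: find(1) -> no change; set of 1 is {1}
Step 9: find(1) -> no change; set of 1 is {1}
Step 10: union(0, 1) -> merged; set of 0 now {0, 1}
Step 11: find(0) -> no change; set of 0 is {0, 1}
Step 12: find(5) -> no change; set of 5 is {5}
Step 13: union(10, 8) -> merged; set of 10 now {8, 9, 10}
Step 14: find(5) -> no change; set of 5 is {5}
Step 15: find(0) -> no change; set of 0 is {0, 1}
Component of 6: {3, 6}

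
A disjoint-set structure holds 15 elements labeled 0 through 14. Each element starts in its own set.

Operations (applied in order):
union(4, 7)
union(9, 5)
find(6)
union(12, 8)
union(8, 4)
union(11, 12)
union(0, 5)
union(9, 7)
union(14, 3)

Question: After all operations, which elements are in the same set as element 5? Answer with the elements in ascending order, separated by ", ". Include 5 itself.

Step 1: union(4, 7) -> merged; set of 4 now {4, 7}
Step 2: union(9, 5) -> merged; set of 9 now {5, 9}
Step 3: find(6) -> no change; set of 6 is {6}
Step 4: union(12, 8) -> merged; set of 12 now {8, 12}
Step 5: union(8, 4) -> merged; set of 8 now {4, 7, 8, 12}
Step 6: union(11, 12) -> merged; set of 11 now {4, 7, 8, 11, 12}
Step 7: union(0, 5) -> merged; set of 0 now {0, 5, 9}
Step 8: union(9, 7) -> merged; set of 9 now {0, 4, 5, 7, 8, 9, 11, 12}
Step 9: union(14, 3) -> merged; set of 14 now {3, 14}
Component of 5: {0, 4, 5, 7, 8, 9, 11, 12}

Answer: 0, 4, 5, 7, 8, 9, 11, 12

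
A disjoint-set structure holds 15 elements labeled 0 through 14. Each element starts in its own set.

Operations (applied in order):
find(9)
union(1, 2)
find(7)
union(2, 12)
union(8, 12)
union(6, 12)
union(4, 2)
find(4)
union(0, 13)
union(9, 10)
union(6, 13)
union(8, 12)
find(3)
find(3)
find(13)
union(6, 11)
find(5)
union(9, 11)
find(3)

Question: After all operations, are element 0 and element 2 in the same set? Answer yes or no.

Step 1: find(9) -> no change; set of 9 is {9}
Step 2: union(1, 2) -> merged; set of 1 now {1, 2}
Step 3: find(7) -> no change; set of 7 is {7}
Step 4: union(2, 12) -> merged; set of 2 now {1, 2, 12}
Step 5: union(8, 12) -> merged; set of 8 now {1, 2, 8, 12}
Step 6: union(6, 12) -> merged; set of 6 now {1, 2, 6, 8, 12}
Step 7: union(4, 2) -> merged; set of 4 now {1, 2, 4, 6, 8, 12}
Step 8: find(4) -> no change; set of 4 is {1, 2, 4, 6, 8, 12}
Step 9: union(0, 13) -> merged; set of 0 now {0, 13}
Step 10: union(9, 10) -> merged; set of 9 now {9, 10}
Step 11: union(6, 13) -> merged; set of 6 now {0, 1, 2, 4, 6, 8, 12, 13}
Step 12: union(8, 12) -> already same set; set of 8 now {0, 1, 2, 4, 6, 8, 12, 13}
Step 13: find(3) -> no change; set of 3 is {3}
Step 14: find(3) -> no change; set of 3 is {3}
Step 15: find(13) -> no change; set of 13 is {0, 1, 2, 4, 6, 8, 12, 13}
Step 16: union(6, 11) -> merged; set of 6 now {0, 1, 2, 4, 6, 8, 11, 12, 13}
Step 17: find(5) -> no change; set of 5 is {5}
Step 18: union(9, 11) -> merged; set of 9 now {0, 1, 2, 4, 6, 8, 9, 10, 11, 12, 13}
Step 19: find(3) -> no change; set of 3 is {3}
Set of 0: {0, 1, 2, 4, 6, 8, 9, 10, 11, 12, 13}; 2 is a member.

Answer: yes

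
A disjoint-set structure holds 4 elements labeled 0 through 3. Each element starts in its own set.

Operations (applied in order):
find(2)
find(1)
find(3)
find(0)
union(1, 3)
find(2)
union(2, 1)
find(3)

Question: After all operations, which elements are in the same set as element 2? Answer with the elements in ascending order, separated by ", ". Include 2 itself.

Step 1: find(2) -> no change; set of 2 is {2}
Step 2: find(1) -> no change; set of 1 is {1}
Step 3: find(3) -> no change; set of 3 is {3}
Step 4: find(0) -> no change; set of 0 is {0}
Step 5: union(1, 3) -> merged; set of 1 now {1, 3}
Step 6: find(2) -> no change; set of 2 is {2}
Step 7: union(2, 1) -> merged; set of 2 now {1, 2, 3}
Step 8: find(3) -> no change; set of 3 is {1, 2, 3}
Component of 2: {1, 2, 3}

Answer: 1, 2, 3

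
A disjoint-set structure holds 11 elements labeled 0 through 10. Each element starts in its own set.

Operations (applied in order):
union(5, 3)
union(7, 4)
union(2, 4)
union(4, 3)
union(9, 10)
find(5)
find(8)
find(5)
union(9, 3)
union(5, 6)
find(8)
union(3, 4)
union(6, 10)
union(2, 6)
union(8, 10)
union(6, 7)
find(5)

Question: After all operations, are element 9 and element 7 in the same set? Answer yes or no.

Step 1: union(5, 3) -> merged; set of 5 now {3, 5}
Step 2: union(7, 4) -> merged; set of 7 now {4, 7}
Step 3: union(2, 4) -> merged; set of 2 now {2, 4, 7}
Step 4: union(4, 3) -> merged; set of 4 now {2, 3, 4, 5, 7}
Step 5: union(9, 10) -> merged; set of 9 now {9, 10}
Step 6: find(5) -> no change; set of 5 is {2, 3, 4, 5, 7}
Step 7: find(8) -> no change; set of 8 is {8}
Step 8: find(5) -> no change; set of 5 is {2, 3, 4, 5, 7}
Step 9: union(9, 3) -> merged; set of 9 now {2, 3, 4, 5, 7, 9, 10}
Step 10: union(5, 6) -> merged; set of 5 now {2, 3, 4, 5, 6, 7, 9, 10}
Step 11: find(8) -> no change; set of 8 is {8}
Step 12: union(3, 4) -> already same set; set of 3 now {2, 3, 4, 5, 6, 7, 9, 10}
Step 13: union(6, 10) -> already same set; set of 6 now {2, 3, 4, 5, 6, 7, 9, 10}
Step 14: union(2, 6) -> already same set; set of 2 now {2, 3, 4, 5, 6, 7, 9, 10}
Step 15: union(8, 10) -> merged; set of 8 now {2, 3, 4, 5, 6, 7, 8, 9, 10}
Step 16: union(6, 7) -> already same set; set of 6 now {2, 3, 4, 5, 6, 7, 8, 9, 10}
Step 17: find(5) -> no change; set of 5 is {2, 3, 4, 5, 6, 7, 8, 9, 10}
Set of 9: {2, 3, 4, 5, 6, 7, 8, 9, 10}; 7 is a member.

Answer: yes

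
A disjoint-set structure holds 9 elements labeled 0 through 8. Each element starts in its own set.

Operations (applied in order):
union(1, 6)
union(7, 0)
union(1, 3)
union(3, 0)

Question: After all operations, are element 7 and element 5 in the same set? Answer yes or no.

Step 1: union(1, 6) -> merged; set of 1 now {1, 6}
Step 2: union(7, 0) -> merged; set of 7 now {0, 7}
Step 3: union(1, 3) -> merged; set of 1 now {1, 3, 6}
Step 4: union(3, 0) -> merged; set of 3 now {0, 1, 3, 6, 7}
Set of 7: {0, 1, 3, 6, 7}; 5 is not a member.

Answer: no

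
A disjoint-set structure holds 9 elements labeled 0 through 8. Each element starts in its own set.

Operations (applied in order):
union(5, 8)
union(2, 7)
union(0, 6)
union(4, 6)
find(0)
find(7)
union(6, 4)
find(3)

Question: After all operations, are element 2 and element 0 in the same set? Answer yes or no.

Step 1: union(5, 8) -> merged; set of 5 now {5, 8}
Step 2: union(2, 7) -> merged; set of 2 now {2, 7}
Step 3: union(0, 6) -> merged; set of 0 now {0, 6}
Step 4: union(4, 6) -> merged; set of 4 now {0, 4, 6}
Step 5: find(0) -> no change; set of 0 is {0, 4, 6}
Step 6: find(7) -> no change; set of 7 is {2, 7}
Step 7: union(6, 4) -> already same set; set of 6 now {0, 4, 6}
Step 8: find(3) -> no change; set of 3 is {3}
Set of 2: {2, 7}; 0 is not a member.

Answer: no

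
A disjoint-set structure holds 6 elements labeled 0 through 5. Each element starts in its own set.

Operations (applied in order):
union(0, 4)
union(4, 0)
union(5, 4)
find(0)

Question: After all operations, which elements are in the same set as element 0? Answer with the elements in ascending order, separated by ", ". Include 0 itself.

Answer: 0, 4, 5

Derivation:
Step 1: union(0, 4) -> merged; set of 0 now {0, 4}
Step 2: union(4, 0) -> already same set; set of 4 now {0, 4}
Step 3: union(5, 4) -> merged; set of 5 now {0, 4, 5}
Step 4: find(0) -> no change; set of 0 is {0, 4, 5}
Component of 0: {0, 4, 5}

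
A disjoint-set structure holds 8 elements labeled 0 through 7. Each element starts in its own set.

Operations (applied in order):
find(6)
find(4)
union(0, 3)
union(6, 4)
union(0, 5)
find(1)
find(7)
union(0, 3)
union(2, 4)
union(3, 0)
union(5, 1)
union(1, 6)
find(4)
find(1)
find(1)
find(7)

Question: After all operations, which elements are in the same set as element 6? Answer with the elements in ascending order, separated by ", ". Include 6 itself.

Answer: 0, 1, 2, 3, 4, 5, 6

Derivation:
Step 1: find(6) -> no change; set of 6 is {6}
Step 2: find(4) -> no change; set of 4 is {4}
Step 3: union(0, 3) -> merged; set of 0 now {0, 3}
Step 4: union(6, 4) -> merged; set of 6 now {4, 6}
Step 5: union(0, 5) -> merged; set of 0 now {0, 3, 5}
Step 6: find(1) -> no change; set of 1 is {1}
Step 7: find(7) -> no change; set of 7 is {7}
Step 8: union(0, 3) -> already same set; set of 0 now {0, 3, 5}
Step 9: union(2, 4) -> merged; set of 2 now {2, 4, 6}
Step 10: union(3, 0) -> already same set; set of 3 now {0, 3, 5}
Step 11: union(5, 1) -> merged; set of 5 now {0, 1, 3, 5}
Step 12: union(1, 6) -> merged; set of 1 now {0, 1, 2, 3, 4, 5, 6}
Step 13: find(4) -> no change; set of 4 is {0, 1, 2, 3, 4, 5, 6}
Step 14: find(1) -> no change; set of 1 is {0, 1, 2, 3, 4, 5, 6}
Step 15: find(1) -> no change; set of 1 is {0, 1, 2, 3, 4, 5, 6}
Step 16: find(7) -> no change; set of 7 is {7}
Component of 6: {0, 1, 2, 3, 4, 5, 6}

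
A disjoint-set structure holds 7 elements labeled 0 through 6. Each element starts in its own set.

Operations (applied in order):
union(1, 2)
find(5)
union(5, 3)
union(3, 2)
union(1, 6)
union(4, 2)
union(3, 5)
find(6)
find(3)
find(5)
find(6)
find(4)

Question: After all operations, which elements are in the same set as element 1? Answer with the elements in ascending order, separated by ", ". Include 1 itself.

Step 1: union(1, 2) -> merged; set of 1 now {1, 2}
Step 2: find(5) -> no change; set of 5 is {5}
Step 3: union(5, 3) -> merged; set of 5 now {3, 5}
Step 4: union(3, 2) -> merged; set of 3 now {1, 2, 3, 5}
Step 5: union(1, 6) -> merged; set of 1 now {1, 2, 3, 5, 6}
Step 6: union(4, 2) -> merged; set of 4 now {1, 2, 3, 4, 5, 6}
Step 7: union(3, 5) -> already same set; set of 3 now {1, 2, 3, 4, 5, 6}
Step 8: find(6) -> no change; set of 6 is {1, 2, 3, 4, 5, 6}
Step 9: find(3) -> no change; set of 3 is {1, 2, 3, 4, 5, 6}
Step 10: find(5) -> no change; set of 5 is {1, 2, 3, 4, 5, 6}
Step 11: find(6) -> no change; set of 6 is {1, 2, 3, 4, 5, 6}
Step 12: find(4) -> no change; set of 4 is {1, 2, 3, 4, 5, 6}
Component of 1: {1, 2, 3, 4, 5, 6}

Answer: 1, 2, 3, 4, 5, 6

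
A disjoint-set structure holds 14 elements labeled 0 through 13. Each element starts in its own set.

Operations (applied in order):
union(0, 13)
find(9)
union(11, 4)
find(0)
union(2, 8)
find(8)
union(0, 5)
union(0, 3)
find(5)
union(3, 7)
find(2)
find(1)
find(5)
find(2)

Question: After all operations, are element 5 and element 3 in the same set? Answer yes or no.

Answer: yes

Derivation:
Step 1: union(0, 13) -> merged; set of 0 now {0, 13}
Step 2: find(9) -> no change; set of 9 is {9}
Step 3: union(11, 4) -> merged; set of 11 now {4, 11}
Step 4: find(0) -> no change; set of 0 is {0, 13}
Step 5: union(2, 8) -> merged; set of 2 now {2, 8}
Step 6: find(8) -> no change; set of 8 is {2, 8}
Step 7: union(0, 5) -> merged; set of 0 now {0, 5, 13}
Step 8: union(0, 3) -> merged; set of 0 now {0, 3, 5, 13}
Step 9: find(5) -> no change; set of 5 is {0, 3, 5, 13}
Step 10: union(3, 7) -> merged; set of 3 now {0, 3, 5, 7, 13}
Step 11: find(2) -> no change; set of 2 is {2, 8}
Step 12: find(1) -> no change; set of 1 is {1}
Step 13: find(5) -> no change; set of 5 is {0, 3, 5, 7, 13}
Step 14: find(2) -> no change; set of 2 is {2, 8}
Set of 5: {0, 3, 5, 7, 13}; 3 is a member.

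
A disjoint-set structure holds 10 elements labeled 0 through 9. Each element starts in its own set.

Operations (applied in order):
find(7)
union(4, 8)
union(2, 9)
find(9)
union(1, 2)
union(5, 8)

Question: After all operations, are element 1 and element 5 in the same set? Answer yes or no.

Step 1: find(7) -> no change; set of 7 is {7}
Step 2: union(4, 8) -> merged; set of 4 now {4, 8}
Step 3: union(2, 9) -> merged; set of 2 now {2, 9}
Step 4: find(9) -> no change; set of 9 is {2, 9}
Step 5: union(1, 2) -> merged; set of 1 now {1, 2, 9}
Step 6: union(5, 8) -> merged; set of 5 now {4, 5, 8}
Set of 1: {1, 2, 9}; 5 is not a member.

Answer: no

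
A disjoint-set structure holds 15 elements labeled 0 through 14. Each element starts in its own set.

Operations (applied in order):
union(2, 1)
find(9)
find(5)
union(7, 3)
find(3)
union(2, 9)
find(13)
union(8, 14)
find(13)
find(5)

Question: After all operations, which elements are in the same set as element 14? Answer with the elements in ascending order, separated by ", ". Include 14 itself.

Step 1: union(2, 1) -> merged; set of 2 now {1, 2}
Step 2: find(9) -> no change; set of 9 is {9}
Step 3: find(5) -> no change; set of 5 is {5}
Step 4: union(7, 3) -> merged; set of 7 now {3, 7}
Step 5: find(3) -> no change; set of 3 is {3, 7}
Step 6: union(2, 9) -> merged; set of 2 now {1, 2, 9}
Step 7: find(13) -> no change; set of 13 is {13}
Step 8: union(8, 14) -> merged; set of 8 now {8, 14}
Step 9: find(13) -> no change; set of 13 is {13}
Step 10: find(5) -> no change; set of 5 is {5}
Component of 14: {8, 14}

Answer: 8, 14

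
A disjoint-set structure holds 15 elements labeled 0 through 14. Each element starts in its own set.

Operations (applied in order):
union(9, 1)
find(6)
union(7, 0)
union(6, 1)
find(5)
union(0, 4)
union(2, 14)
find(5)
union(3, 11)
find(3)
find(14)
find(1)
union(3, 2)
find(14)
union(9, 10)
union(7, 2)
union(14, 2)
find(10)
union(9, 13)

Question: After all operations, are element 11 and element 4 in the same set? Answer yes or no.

Answer: yes

Derivation:
Step 1: union(9, 1) -> merged; set of 9 now {1, 9}
Step 2: find(6) -> no change; set of 6 is {6}
Step 3: union(7, 0) -> merged; set of 7 now {0, 7}
Step 4: union(6, 1) -> merged; set of 6 now {1, 6, 9}
Step 5: find(5) -> no change; set of 5 is {5}
Step 6: union(0, 4) -> merged; set of 0 now {0, 4, 7}
Step 7: union(2, 14) -> merged; set of 2 now {2, 14}
Step 8: find(5) -> no change; set of 5 is {5}
Step 9: union(3, 11) -> merged; set of 3 now {3, 11}
Step 10: find(3) -> no change; set of 3 is {3, 11}
Step 11: find(14) -> no change; set of 14 is {2, 14}
Step 12: find(1) -> no change; set of 1 is {1, 6, 9}
Step 13: union(3, 2) -> merged; set of 3 now {2, 3, 11, 14}
Step 14: find(14) -> no change; set of 14 is {2, 3, 11, 14}
Step 15: union(9, 10) -> merged; set of 9 now {1, 6, 9, 10}
Step 16: union(7, 2) -> merged; set of 7 now {0, 2, 3, 4, 7, 11, 14}
Step 17: union(14, 2) -> already same set; set of 14 now {0, 2, 3, 4, 7, 11, 14}
Step 18: find(10) -> no change; set of 10 is {1, 6, 9, 10}
Step 19: union(9, 13) -> merged; set of 9 now {1, 6, 9, 10, 13}
Set of 11: {0, 2, 3, 4, 7, 11, 14}; 4 is a member.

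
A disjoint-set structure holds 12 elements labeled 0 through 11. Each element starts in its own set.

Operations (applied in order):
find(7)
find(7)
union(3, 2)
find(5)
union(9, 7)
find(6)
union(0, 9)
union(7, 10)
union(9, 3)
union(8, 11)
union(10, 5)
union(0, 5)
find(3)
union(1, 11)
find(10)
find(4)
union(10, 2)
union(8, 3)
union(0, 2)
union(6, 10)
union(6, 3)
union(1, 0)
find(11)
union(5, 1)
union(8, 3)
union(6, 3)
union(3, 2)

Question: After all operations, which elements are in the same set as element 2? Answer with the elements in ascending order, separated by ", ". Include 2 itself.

Step 1: find(7) -> no change; set of 7 is {7}
Step 2: find(7) -> no change; set of 7 is {7}
Step 3: union(3, 2) -> merged; set of 3 now {2, 3}
Step 4: find(5) -> no change; set of 5 is {5}
Step 5: union(9, 7) -> merged; set of 9 now {7, 9}
Step 6: find(6) -> no change; set of 6 is {6}
Step 7: union(0, 9) -> merged; set of 0 now {0, 7, 9}
Step 8: union(7, 10) -> merged; set of 7 now {0, 7, 9, 10}
Step 9: union(9, 3) -> merged; set of 9 now {0, 2, 3, 7, 9, 10}
Step 10: union(8, 11) -> merged; set of 8 now {8, 11}
Step 11: union(10, 5) -> merged; set of 10 now {0, 2, 3, 5, 7, 9, 10}
Step 12: union(0, 5) -> already same set; set of 0 now {0, 2, 3, 5, 7, 9, 10}
Step 13: find(3) -> no change; set of 3 is {0, 2, 3, 5, 7, 9, 10}
Step 14: union(1, 11) -> merged; set of 1 now {1, 8, 11}
Step 15: find(10) -> no change; set of 10 is {0, 2, 3, 5, 7, 9, 10}
Step 16: find(4) -> no change; set of 4 is {4}
Step 17: union(10, 2) -> already same set; set of 10 now {0, 2, 3, 5, 7, 9, 10}
Step 18: union(8, 3) -> merged; set of 8 now {0, 1, 2, 3, 5, 7, 8, 9, 10, 11}
Step 19: union(0, 2) -> already same set; set of 0 now {0, 1, 2, 3, 5, 7, 8, 9, 10, 11}
Step 20: union(6, 10) -> merged; set of 6 now {0, 1, 2, 3, 5, 6, 7, 8, 9, 10, 11}
Step 21: union(6, 3) -> already same set; set of 6 now {0, 1, 2, 3, 5, 6, 7, 8, 9, 10, 11}
Step 22: union(1, 0) -> already same set; set of 1 now {0, 1, 2, 3, 5, 6, 7, 8, 9, 10, 11}
Step 23: find(11) -> no change; set of 11 is {0, 1, 2, 3, 5, 6, 7, 8, 9, 10, 11}
Step 24: union(5, 1) -> already same set; set of 5 now {0, 1, 2, 3, 5, 6, 7, 8, 9, 10, 11}
Step 25: union(8, 3) -> already same set; set of 8 now {0, 1, 2, 3, 5, 6, 7, 8, 9, 10, 11}
Step 26: union(6, 3) -> already same set; set of 6 now {0, 1, 2, 3, 5, 6, 7, 8, 9, 10, 11}
Step 27: union(3, 2) -> already same set; set of 3 now {0, 1, 2, 3, 5, 6, 7, 8, 9, 10, 11}
Component of 2: {0, 1, 2, 3, 5, 6, 7, 8, 9, 10, 11}

Answer: 0, 1, 2, 3, 5, 6, 7, 8, 9, 10, 11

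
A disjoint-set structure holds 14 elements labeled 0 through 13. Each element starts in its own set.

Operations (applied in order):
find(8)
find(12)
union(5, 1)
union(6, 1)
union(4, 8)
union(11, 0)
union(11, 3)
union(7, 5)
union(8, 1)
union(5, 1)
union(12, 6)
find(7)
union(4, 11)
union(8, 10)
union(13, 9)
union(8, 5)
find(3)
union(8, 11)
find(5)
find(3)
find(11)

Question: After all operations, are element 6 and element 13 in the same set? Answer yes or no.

Step 1: find(8) -> no change; set of 8 is {8}
Step 2: find(12) -> no change; set of 12 is {12}
Step 3: union(5, 1) -> merged; set of 5 now {1, 5}
Step 4: union(6, 1) -> merged; set of 6 now {1, 5, 6}
Step 5: union(4, 8) -> merged; set of 4 now {4, 8}
Step 6: union(11, 0) -> merged; set of 11 now {0, 11}
Step 7: union(11, 3) -> merged; set of 11 now {0, 3, 11}
Step 8: union(7, 5) -> merged; set of 7 now {1, 5, 6, 7}
Step 9: union(8, 1) -> merged; set of 8 now {1, 4, 5, 6, 7, 8}
Step 10: union(5, 1) -> already same set; set of 5 now {1, 4, 5, 6, 7, 8}
Step 11: union(12, 6) -> merged; set of 12 now {1, 4, 5, 6, 7, 8, 12}
Step 12: find(7) -> no change; set of 7 is {1, 4, 5, 6, 7, 8, 12}
Step 13: union(4, 11) -> merged; set of 4 now {0, 1, 3, 4, 5, 6, 7, 8, 11, 12}
Step 14: union(8, 10) -> merged; set of 8 now {0, 1, 3, 4, 5, 6, 7, 8, 10, 11, 12}
Step 15: union(13, 9) -> merged; set of 13 now {9, 13}
Step 16: union(8, 5) -> already same set; set of 8 now {0, 1, 3, 4, 5, 6, 7, 8, 10, 11, 12}
Step 17: find(3) -> no change; set of 3 is {0, 1, 3, 4, 5, 6, 7, 8, 10, 11, 12}
Step 18: union(8, 11) -> already same set; set of 8 now {0, 1, 3, 4, 5, 6, 7, 8, 10, 11, 12}
Step 19: find(5) -> no change; set of 5 is {0, 1, 3, 4, 5, 6, 7, 8, 10, 11, 12}
Step 20: find(3) -> no change; set of 3 is {0, 1, 3, 4, 5, 6, 7, 8, 10, 11, 12}
Step 21: find(11) -> no change; set of 11 is {0, 1, 3, 4, 5, 6, 7, 8, 10, 11, 12}
Set of 6: {0, 1, 3, 4, 5, 6, 7, 8, 10, 11, 12}; 13 is not a member.

Answer: no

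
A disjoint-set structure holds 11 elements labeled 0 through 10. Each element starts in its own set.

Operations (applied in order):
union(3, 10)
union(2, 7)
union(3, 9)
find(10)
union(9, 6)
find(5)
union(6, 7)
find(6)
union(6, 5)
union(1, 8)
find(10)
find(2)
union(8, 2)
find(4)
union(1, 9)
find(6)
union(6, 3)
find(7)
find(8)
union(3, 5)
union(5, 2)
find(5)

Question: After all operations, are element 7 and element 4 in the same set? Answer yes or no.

Step 1: union(3, 10) -> merged; set of 3 now {3, 10}
Step 2: union(2, 7) -> merged; set of 2 now {2, 7}
Step 3: union(3, 9) -> merged; set of 3 now {3, 9, 10}
Step 4: find(10) -> no change; set of 10 is {3, 9, 10}
Step 5: union(9, 6) -> merged; set of 9 now {3, 6, 9, 10}
Step 6: find(5) -> no change; set of 5 is {5}
Step 7: union(6, 7) -> merged; set of 6 now {2, 3, 6, 7, 9, 10}
Step 8: find(6) -> no change; set of 6 is {2, 3, 6, 7, 9, 10}
Step 9: union(6, 5) -> merged; set of 6 now {2, 3, 5, 6, 7, 9, 10}
Step 10: union(1, 8) -> merged; set of 1 now {1, 8}
Step 11: find(10) -> no change; set of 10 is {2, 3, 5, 6, 7, 9, 10}
Step 12: find(2) -> no change; set of 2 is {2, 3, 5, 6, 7, 9, 10}
Step 13: union(8, 2) -> merged; set of 8 now {1, 2, 3, 5, 6, 7, 8, 9, 10}
Step 14: find(4) -> no change; set of 4 is {4}
Step 15: union(1, 9) -> already same set; set of 1 now {1, 2, 3, 5, 6, 7, 8, 9, 10}
Step 16: find(6) -> no change; set of 6 is {1, 2, 3, 5, 6, 7, 8, 9, 10}
Step 17: union(6, 3) -> already same set; set of 6 now {1, 2, 3, 5, 6, 7, 8, 9, 10}
Step 18: find(7) -> no change; set of 7 is {1, 2, 3, 5, 6, 7, 8, 9, 10}
Step 19: find(8) -> no change; set of 8 is {1, 2, 3, 5, 6, 7, 8, 9, 10}
Step 20: union(3, 5) -> already same set; set of 3 now {1, 2, 3, 5, 6, 7, 8, 9, 10}
Step 21: union(5, 2) -> already same set; set of 5 now {1, 2, 3, 5, 6, 7, 8, 9, 10}
Step 22: find(5) -> no change; set of 5 is {1, 2, 3, 5, 6, 7, 8, 9, 10}
Set of 7: {1, 2, 3, 5, 6, 7, 8, 9, 10}; 4 is not a member.

Answer: no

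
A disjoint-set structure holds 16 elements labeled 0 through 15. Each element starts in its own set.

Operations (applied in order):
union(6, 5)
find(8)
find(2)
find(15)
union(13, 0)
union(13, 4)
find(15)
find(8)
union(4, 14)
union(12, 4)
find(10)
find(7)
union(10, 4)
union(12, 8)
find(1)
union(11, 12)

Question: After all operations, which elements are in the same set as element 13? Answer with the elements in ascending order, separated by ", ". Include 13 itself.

Answer: 0, 4, 8, 10, 11, 12, 13, 14

Derivation:
Step 1: union(6, 5) -> merged; set of 6 now {5, 6}
Step 2: find(8) -> no change; set of 8 is {8}
Step 3: find(2) -> no change; set of 2 is {2}
Step 4: find(15) -> no change; set of 15 is {15}
Step 5: union(13, 0) -> merged; set of 13 now {0, 13}
Step 6: union(13, 4) -> merged; set of 13 now {0, 4, 13}
Step 7: find(15) -> no change; set of 15 is {15}
Step 8: find(8) -> no change; set of 8 is {8}
Step 9: union(4, 14) -> merged; set of 4 now {0, 4, 13, 14}
Step 10: union(12, 4) -> merged; set of 12 now {0, 4, 12, 13, 14}
Step 11: find(10) -> no change; set of 10 is {10}
Step 12: find(7) -> no change; set of 7 is {7}
Step 13: union(10, 4) -> merged; set of 10 now {0, 4, 10, 12, 13, 14}
Step 14: union(12, 8) -> merged; set of 12 now {0, 4, 8, 10, 12, 13, 14}
Step 15: find(1) -> no change; set of 1 is {1}
Step 16: union(11, 12) -> merged; set of 11 now {0, 4, 8, 10, 11, 12, 13, 14}
Component of 13: {0, 4, 8, 10, 11, 12, 13, 14}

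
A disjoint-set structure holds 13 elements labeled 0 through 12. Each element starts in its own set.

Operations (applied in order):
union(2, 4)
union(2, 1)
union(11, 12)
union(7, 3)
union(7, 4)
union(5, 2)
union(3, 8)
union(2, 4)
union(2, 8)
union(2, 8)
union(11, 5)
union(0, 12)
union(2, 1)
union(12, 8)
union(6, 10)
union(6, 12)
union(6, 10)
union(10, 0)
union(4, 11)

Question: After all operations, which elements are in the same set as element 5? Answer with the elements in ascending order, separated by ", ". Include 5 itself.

Step 1: union(2, 4) -> merged; set of 2 now {2, 4}
Step 2: union(2, 1) -> merged; set of 2 now {1, 2, 4}
Step 3: union(11, 12) -> merged; set of 11 now {11, 12}
Step 4: union(7, 3) -> merged; set of 7 now {3, 7}
Step 5: union(7, 4) -> merged; set of 7 now {1, 2, 3, 4, 7}
Step 6: union(5, 2) -> merged; set of 5 now {1, 2, 3, 4, 5, 7}
Step 7: union(3, 8) -> merged; set of 3 now {1, 2, 3, 4, 5, 7, 8}
Step 8: union(2, 4) -> already same set; set of 2 now {1, 2, 3, 4, 5, 7, 8}
Step 9: union(2, 8) -> already same set; set of 2 now {1, 2, 3, 4, 5, 7, 8}
Step 10: union(2, 8) -> already same set; set of 2 now {1, 2, 3, 4, 5, 7, 8}
Step 11: union(11, 5) -> merged; set of 11 now {1, 2, 3, 4, 5, 7, 8, 11, 12}
Step 12: union(0, 12) -> merged; set of 0 now {0, 1, 2, 3, 4, 5, 7, 8, 11, 12}
Step 13: union(2, 1) -> already same set; set of 2 now {0, 1, 2, 3, 4, 5, 7, 8, 11, 12}
Step 14: union(12, 8) -> already same set; set of 12 now {0, 1, 2, 3, 4, 5, 7, 8, 11, 12}
Step 15: union(6, 10) -> merged; set of 6 now {6, 10}
Step 16: union(6, 12) -> merged; set of 6 now {0, 1, 2, 3, 4, 5, 6, 7, 8, 10, 11, 12}
Step 17: union(6, 10) -> already same set; set of 6 now {0, 1, 2, 3, 4, 5, 6, 7, 8, 10, 11, 12}
Step 18: union(10, 0) -> already same set; set of 10 now {0, 1, 2, 3, 4, 5, 6, 7, 8, 10, 11, 12}
Step 19: union(4, 11) -> already same set; set of 4 now {0, 1, 2, 3, 4, 5, 6, 7, 8, 10, 11, 12}
Component of 5: {0, 1, 2, 3, 4, 5, 6, 7, 8, 10, 11, 12}

Answer: 0, 1, 2, 3, 4, 5, 6, 7, 8, 10, 11, 12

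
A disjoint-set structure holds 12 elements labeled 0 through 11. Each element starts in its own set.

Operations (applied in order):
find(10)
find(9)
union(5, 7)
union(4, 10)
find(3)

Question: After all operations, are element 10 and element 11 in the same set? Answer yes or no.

Step 1: find(10) -> no change; set of 10 is {10}
Step 2: find(9) -> no change; set of 9 is {9}
Step 3: union(5, 7) -> merged; set of 5 now {5, 7}
Step 4: union(4, 10) -> merged; set of 4 now {4, 10}
Step 5: find(3) -> no change; set of 3 is {3}
Set of 10: {4, 10}; 11 is not a member.

Answer: no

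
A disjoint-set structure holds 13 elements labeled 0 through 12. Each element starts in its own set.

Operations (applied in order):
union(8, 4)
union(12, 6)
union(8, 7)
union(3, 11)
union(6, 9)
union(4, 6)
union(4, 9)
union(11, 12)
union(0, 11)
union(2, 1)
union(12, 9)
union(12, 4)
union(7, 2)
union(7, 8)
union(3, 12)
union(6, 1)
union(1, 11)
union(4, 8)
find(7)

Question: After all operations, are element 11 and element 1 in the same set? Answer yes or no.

Answer: yes

Derivation:
Step 1: union(8, 4) -> merged; set of 8 now {4, 8}
Step 2: union(12, 6) -> merged; set of 12 now {6, 12}
Step 3: union(8, 7) -> merged; set of 8 now {4, 7, 8}
Step 4: union(3, 11) -> merged; set of 3 now {3, 11}
Step 5: union(6, 9) -> merged; set of 6 now {6, 9, 12}
Step 6: union(4, 6) -> merged; set of 4 now {4, 6, 7, 8, 9, 12}
Step 7: union(4, 9) -> already same set; set of 4 now {4, 6, 7, 8, 9, 12}
Step 8: union(11, 12) -> merged; set of 11 now {3, 4, 6, 7, 8, 9, 11, 12}
Step 9: union(0, 11) -> merged; set of 0 now {0, 3, 4, 6, 7, 8, 9, 11, 12}
Step 10: union(2, 1) -> merged; set of 2 now {1, 2}
Step 11: union(12, 9) -> already same set; set of 12 now {0, 3, 4, 6, 7, 8, 9, 11, 12}
Step 12: union(12, 4) -> already same set; set of 12 now {0, 3, 4, 6, 7, 8, 9, 11, 12}
Step 13: union(7, 2) -> merged; set of 7 now {0, 1, 2, 3, 4, 6, 7, 8, 9, 11, 12}
Step 14: union(7, 8) -> already same set; set of 7 now {0, 1, 2, 3, 4, 6, 7, 8, 9, 11, 12}
Step 15: union(3, 12) -> already same set; set of 3 now {0, 1, 2, 3, 4, 6, 7, 8, 9, 11, 12}
Step 16: union(6, 1) -> already same set; set of 6 now {0, 1, 2, 3, 4, 6, 7, 8, 9, 11, 12}
Step 17: union(1, 11) -> already same set; set of 1 now {0, 1, 2, 3, 4, 6, 7, 8, 9, 11, 12}
Step 18: union(4, 8) -> already same set; set of 4 now {0, 1, 2, 3, 4, 6, 7, 8, 9, 11, 12}
Step 19: find(7) -> no change; set of 7 is {0, 1, 2, 3, 4, 6, 7, 8, 9, 11, 12}
Set of 11: {0, 1, 2, 3, 4, 6, 7, 8, 9, 11, 12}; 1 is a member.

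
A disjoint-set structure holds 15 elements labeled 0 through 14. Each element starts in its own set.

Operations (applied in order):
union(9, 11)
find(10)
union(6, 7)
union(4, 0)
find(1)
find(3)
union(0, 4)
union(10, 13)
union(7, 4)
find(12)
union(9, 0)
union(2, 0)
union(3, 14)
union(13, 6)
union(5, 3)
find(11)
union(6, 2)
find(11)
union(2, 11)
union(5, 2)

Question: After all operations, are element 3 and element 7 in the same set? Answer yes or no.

Step 1: union(9, 11) -> merged; set of 9 now {9, 11}
Step 2: find(10) -> no change; set of 10 is {10}
Step 3: union(6, 7) -> merged; set of 6 now {6, 7}
Step 4: union(4, 0) -> merged; set of 4 now {0, 4}
Step 5: find(1) -> no change; set of 1 is {1}
Step 6: find(3) -> no change; set of 3 is {3}
Step 7: union(0, 4) -> already same set; set of 0 now {0, 4}
Step 8: union(10, 13) -> merged; set of 10 now {10, 13}
Step 9: union(7, 4) -> merged; set of 7 now {0, 4, 6, 7}
Step 10: find(12) -> no change; set of 12 is {12}
Step 11: union(9, 0) -> merged; set of 9 now {0, 4, 6, 7, 9, 11}
Step 12: union(2, 0) -> merged; set of 2 now {0, 2, 4, 6, 7, 9, 11}
Step 13: union(3, 14) -> merged; set of 3 now {3, 14}
Step 14: union(13, 6) -> merged; set of 13 now {0, 2, 4, 6, 7, 9, 10, 11, 13}
Step 15: union(5, 3) -> merged; set of 5 now {3, 5, 14}
Step 16: find(11) -> no change; set of 11 is {0, 2, 4, 6, 7, 9, 10, 11, 13}
Step 17: union(6, 2) -> already same set; set of 6 now {0, 2, 4, 6, 7, 9, 10, 11, 13}
Step 18: find(11) -> no change; set of 11 is {0, 2, 4, 6, 7, 9, 10, 11, 13}
Step 19: union(2, 11) -> already same set; set of 2 now {0, 2, 4, 6, 7, 9, 10, 11, 13}
Step 20: union(5, 2) -> merged; set of 5 now {0, 2, 3, 4, 5, 6, 7, 9, 10, 11, 13, 14}
Set of 3: {0, 2, 3, 4, 5, 6, 7, 9, 10, 11, 13, 14}; 7 is a member.

Answer: yes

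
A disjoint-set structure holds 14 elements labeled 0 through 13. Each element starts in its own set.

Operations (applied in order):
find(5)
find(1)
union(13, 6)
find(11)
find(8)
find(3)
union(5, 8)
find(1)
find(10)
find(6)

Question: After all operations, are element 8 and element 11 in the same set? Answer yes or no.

Answer: no

Derivation:
Step 1: find(5) -> no change; set of 5 is {5}
Step 2: find(1) -> no change; set of 1 is {1}
Step 3: union(13, 6) -> merged; set of 13 now {6, 13}
Step 4: find(11) -> no change; set of 11 is {11}
Step 5: find(8) -> no change; set of 8 is {8}
Step 6: find(3) -> no change; set of 3 is {3}
Step 7: union(5, 8) -> merged; set of 5 now {5, 8}
Step 8: find(1) -> no change; set of 1 is {1}
Step 9: find(10) -> no change; set of 10 is {10}
Step 10: find(6) -> no change; set of 6 is {6, 13}
Set of 8: {5, 8}; 11 is not a member.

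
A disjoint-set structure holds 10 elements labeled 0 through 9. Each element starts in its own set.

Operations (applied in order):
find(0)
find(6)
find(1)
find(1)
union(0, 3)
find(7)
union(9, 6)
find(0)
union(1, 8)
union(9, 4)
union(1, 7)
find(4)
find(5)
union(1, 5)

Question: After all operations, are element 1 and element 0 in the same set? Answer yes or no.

Answer: no

Derivation:
Step 1: find(0) -> no change; set of 0 is {0}
Step 2: find(6) -> no change; set of 6 is {6}
Step 3: find(1) -> no change; set of 1 is {1}
Step 4: find(1) -> no change; set of 1 is {1}
Step 5: union(0, 3) -> merged; set of 0 now {0, 3}
Step 6: find(7) -> no change; set of 7 is {7}
Step 7: union(9, 6) -> merged; set of 9 now {6, 9}
Step 8: find(0) -> no change; set of 0 is {0, 3}
Step 9: union(1, 8) -> merged; set of 1 now {1, 8}
Step 10: union(9, 4) -> merged; set of 9 now {4, 6, 9}
Step 11: union(1, 7) -> merged; set of 1 now {1, 7, 8}
Step 12: find(4) -> no change; set of 4 is {4, 6, 9}
Step 13: find(5) -> no change; set of 5 is {5}
Step 14: union(1, 5) -> merged; set of 1 now {1, 5, 7, 8}
Set of 1: {1, 5, 7, 8}; 0 is not a member.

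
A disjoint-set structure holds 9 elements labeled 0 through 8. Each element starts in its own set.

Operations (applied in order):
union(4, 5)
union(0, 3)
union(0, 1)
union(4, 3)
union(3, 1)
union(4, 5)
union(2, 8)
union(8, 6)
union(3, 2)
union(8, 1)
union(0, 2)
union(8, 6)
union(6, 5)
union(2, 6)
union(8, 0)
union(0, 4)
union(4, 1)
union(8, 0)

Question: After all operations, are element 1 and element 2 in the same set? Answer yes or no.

Answer: yes

Derivation:
Step 1: union(4, 5) -> merged; set of 4 now {4, 5}
Step 2: union(0, 3) -> merged; set of 0 now {0, 3}
Step 3: union(0, 1) -> merged; set of 0 now {0, 1, 3}
Step 4: union(4, 3) -> merged; set of 4 now {0, 1, 3, 4, 5}
Step 5: union(3, 1) -> already same set; set of 3 now {0, 1, 3, 4, 5}
Step 6: union(4, 5) -> already same set; set of 4 now {0, 1, 3, 4, 5}
Step 7: union(2, 8) -> merged; set of 2 now {2, 8}
Step 8: union(8, 6) -> merged; set of 8 now {2, 6, 8}
Step 9: union(3, 2) -> merged; set of 3 now {0, 1, 2, 3, 4, 5, 6, 8}
Step 10: union(8, 1) -> already same set; set of 8 now {0, 1, 2, 3, 4, 5, 6, 8}
Step 11: union(0, 2) -> already same set; set of 0 now {0, 1, 2, 3, 4, 5, 6, 8}
Step 12: union(8, 6) -> already same set; set of 8 now {0, 1, 2, 3, 4, 5, 6, 8}
Step 13: union(6, 5) -> already same set; set of 6 now {0, 1, 2, 3, 4, 5, 6, 8}
Step 14: union(2, 6) -> already same set; set of 2 now {0, 1, 2, 3, 4, 5, 6, 8}
Step 15: union(8, 0) -> already same set; set of 8 now {0, 1, 2, 3, 4, 5, 6, 8}
Step 16: union(0, 4) -> already same set; set of 0 now {0, 1, 2, 3, 4, 5, 6, 8}
Step 17: union(4, 1) -> already same set; set of 4 now {0, 1, 2, 3, 4, 5, 6, 8}
Step 18: union(8, 0) -> already same set; set of 8 now {0, 1, 2, 3, 4, 5, 6, 8}
Set of 1: {0, 1, 2, 3, 4, 5, 6, 8}; 2 is a member.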